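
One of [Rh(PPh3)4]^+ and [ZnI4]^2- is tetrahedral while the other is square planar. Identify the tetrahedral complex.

[ZnI4]^2-

For [Rh(PPh3)4]^+: Ligand charges: triphenylphosphine is neutral. With an overall charge of +1 the rhodium centre must be in the +1 oxidation state. Rhodium is a group-9 element; Rh(I) is therefore d⁸. A 4d d⁸ ion has a large crystal-field splitting; square planar leaves the high-energy d_{x²−y²} orbital empty and maximises CFSE. → square planar.
For [ZnI4]^2-: Each iodide is −1; balancing the −2 overall charge requires Zn(II). Zinc is a group-12 element; Zn(II) is therefore d¹⁰. A d¹⁰ ion has no crystal-field stabilisation preference between square planar and tetrahedral, so four ligands adopt the sterically favoured tetrahedral geometry. → tetrahedral.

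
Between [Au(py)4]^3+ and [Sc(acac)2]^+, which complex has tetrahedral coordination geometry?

For [Au(py)4]^3+: Pyridine is neutral; balancing the +3 overall charge requires Au(III). Group 11 minus oxidation state 3 gives a d⁸ configuration. A 5d d⁸ ion has a large crystal-field splitting; square planar leaves the high-energy d_{x²−y²} orbital empty and maximises CFSE. → square planar.
For [Sc(acac)2]^+: Summing ligand charges against the +1 overall charge gives an oxidation state of +3 for scandium. Scandium is a group-3 element; Sc(III) is therefore d⁰. A d⁰ ion has no crystal-field stabilisation preference between square planar and tetrahedral, so four ligands adopt the sterically favoured tetrahedral geometry. → tetrahedral.

[Sc(acac)2]^+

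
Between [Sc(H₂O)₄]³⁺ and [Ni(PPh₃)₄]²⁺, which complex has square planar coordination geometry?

[Ni(PPh₃)₄]²⁺

For [Sc(H₂O)₄]³⁺: Ligand charges: water is neutral. With an overall charge of +3 the scandium centre must be in the +3 oxidation state. Scandium is a group-3 element; Sc(III) is therefore d⁰. A d⁰ ion has no crystal-field stabilisation preference between square planar and tetrahedral, so four ligands adopt the sterically favoured tetrahedral geometry. → tetrahedral.
For [Ni(PPh₃)₄]²⁺: Ligand charges: triphenylphosphine is neutral. With an overall charge of +2 the nickel centre must be in the +2 oxidation state. Ni sits in group 10, so the d-electron count is 10 − 2 = 8. Triphenylphosphine is a strong-field ligand (high in the spectrochemical series). A 3d d⁸ ion with strong-field ligands gains enough CFSE to favour square planar over tetrahedral. → square planar.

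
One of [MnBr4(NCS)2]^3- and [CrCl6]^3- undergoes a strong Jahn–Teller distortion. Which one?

[MnBr4(NCS)2]^3-: Ligand charges: each bromide is −1; each isothiocyanate is −1. With an overall charge of −3 the manganese centre must be in the +3 oxidation state. Group 7 minus oxidation state 3 gives a d⁴ configuration. Bromide and isothiocyanate are weak-field ligands for a first-row metal, so the complex is high-spin. The t₂g³e_g¹ (high-spin) configuration has an unevenly filled e_g set; the Jahn–Teller theorem predicts a tetragonal distortion (typically axial elongation) to lift the degeneracy.
[CrCl6]^3-: Ligand charges: each chloride is −1. With an overall charge of −3 the chromium centre must be in the +3 oxidation state. Chromium is a group-6 element; Cr(III) is therefore d³. The d³ configuration leaves the e_g set evenly filled (or empty) — no strong Jahn–Teller driving force.

[MnBr4(NCS)2]^3-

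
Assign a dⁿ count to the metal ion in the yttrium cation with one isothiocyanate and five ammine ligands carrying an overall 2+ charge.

Each isothiocyanate is −1; ammonia is neutral; balancing the +2 overall charge requires Y(III).
Y sits in group 3, so the d-electron count is 3 − 3 = 0.

d⁰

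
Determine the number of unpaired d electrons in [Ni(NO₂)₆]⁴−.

2

Each nitro (N-bound nitrite) is −1; balancing the −4 overall charge requires Ni(II).
Group 10 minus oxidation state 2 gives a d⁸ configuration.
In an octahedral field the d⁸ configuration is t₂g⁶e_g² (only one arrangement possible), giving 2 unpaired electrons.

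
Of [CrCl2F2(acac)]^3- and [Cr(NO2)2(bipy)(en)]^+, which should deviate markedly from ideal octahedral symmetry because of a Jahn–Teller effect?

[CrCl2F2(acac)]^3-: Each chloride is −1; each fluoride is −1; each acetylacetonate is −1; balancing the −3 overall charge requires Cr(II). Group 6 minus oxidation state 2 gives a d⁴ configuration. Acetylacetonate, chloride, and fluoride are weak-field ligands for a first-row metal, so the complex is high-spin. The t₂g³e_g¹ (high-spin) configuration has an unevenly filled e_g set; the Jahn–Teller theorem predicts a tetragonal distortion (typically axial elongation) to lift the degeneracy.
[Cr(NO2)2(bipy)(en)]^+: Ligand charges: each nitro (N-bound nitrite) is −1; 2,2′-bipyridine is neutral; ethylenediamine is neutral. With an overall charge of +1 the chromium centre must be in the +3 oxidation state. Cr sits in group 6, so the d-electron count is 6 − 3 = 3. The d³ configuration leaves the e_g set evenly filled (or empty) — no strong Jahn–Teller driving force.

[CrCl2F2(acac)]^3-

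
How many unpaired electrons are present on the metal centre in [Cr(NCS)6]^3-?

3 unpaired electrons

Ligand charges: each isothiocyanate is −1. With an overall charge of −3 the chromium centre must be in the +3 oxidation state.
Chromium is a group-6 element; Cr(III) is therefore d³.
In an octahedral field the d³ configuration is t₂g³e_g⁰ (only one arrangement possible), giving 3 unpaired electrons.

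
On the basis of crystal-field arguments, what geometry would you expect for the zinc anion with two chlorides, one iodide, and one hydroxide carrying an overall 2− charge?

tetrahedral

Ligand charges: each chloride is −1; each iodide is −1; each hydroxide is −1. With an overall charge of −2 the zinc centre must be in the +2 oxidation state.
Zn sits in group 12, so the d-electron count is 12 − 2 = 10.
With 4 monodentate ligands the coordination number is 4.
A d¹⁰ ion has no crystal-field stabilisation preference between square planar and tetrahedral, so four ligands adopt the sterically favoured tetrahedral geometry.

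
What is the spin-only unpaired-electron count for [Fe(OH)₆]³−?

Each hydroxide is −1; balancing the −3 overall charge requires Fe(III).
Group 8 minus oxidation state 3 gives a d⁵ configuration.
The spin state decides the count: Hydroxide is a weak-field ligand for a first-row metal, so the complex is high-spin.
An octahedral high-spin d⁵ ion is t₂g³e_g², giving 5 unpaired electrons.

5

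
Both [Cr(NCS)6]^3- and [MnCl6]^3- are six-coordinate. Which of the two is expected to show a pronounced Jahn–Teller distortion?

[MnCl6]^3-

[Cr(NCS)6]^3-: Summing ligand charges against the −3 overall charge gives an oxidation state of +3 for chromium. Cr sits in group 6, so the d-electron count is 6 − 3 = 3. The d³ configuration leaves the e_g set evenly filled (or empty) — no strong Jahn–Teller driving force.
[MnCl6]^3-: Ligand charges: each chloride is −1. With an overall charge of −3 the manganese centre must be in the +3 oxidation state. Manganese is a group-7 element; Mn(III) is therefore d⁴. Chloride is a weak-field ligand for a first-row metal, so the complex is high-spin. The t₂g³e_g¹ (high-spin) configuration has an unevenly filled e_g set; the Jahn–Teller theorem predicts a tetragonal distortion (typically axial elongation) to lift the degeneracy.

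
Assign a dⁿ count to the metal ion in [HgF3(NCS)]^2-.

Each fluoride is −1; each isothiocyanate is −1; balancing the −2 overall charge requires Hg(II).
Mercury is a group-12 element; Hg(II) is therefore d¹⁰.

d10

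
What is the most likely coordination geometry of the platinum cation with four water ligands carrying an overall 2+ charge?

Water is neutral; balancing the +2 overall charge requires Pt(II).
Pt sits in group 10, so the d-electron count is 10 − 2 = 8.
With 4 monodentate ligands the coordination number is 4.
A 5d d⁸ ion has a large crystal-field splitting; square planar leaves the high-energy d_{x²−y²} orbital empty and maximises CFSE.

square planar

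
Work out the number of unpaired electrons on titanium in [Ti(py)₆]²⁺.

Summing ligand charges against the +2 overall charge gives an oxidation state of +2 for titanium.
Ti sits in group 4, so the d-electron count is 4 − 2 = 2.
In an octahedral field the d² configuration is t₂g²e_g⁰ (only one arrangement possible), giving 2 unpaired electrons.

2 unpaired electrons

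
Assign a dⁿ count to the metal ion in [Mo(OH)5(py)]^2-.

d3

Summing ligand charges against the −2 overall charge gives an oxidation state of +3 for molybdenum.
Molybdenum is a group-6 element; Mo(III) is therefore d³.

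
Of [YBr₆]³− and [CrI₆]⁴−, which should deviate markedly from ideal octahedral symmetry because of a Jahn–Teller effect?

[CrI₆]⁴−

[YBr₆]³−: Ligand charges: each bromide is −1. With an overall charge of −3 the yttrium centre must be in the +3 oxidation state. Yttrium is a group-3 element; Y(III) is therefore d⁰. The d⁰ configuration leaves the e_g set evenly filled (or empty) — no strong Jahn–Teller driving force.
[CrI₆]⁴−: Ligand charges: each iodide is −1. With an overall charge of −4 the chromium centre must be in the +2 oxidation state. Cr sits in group 6, so the d-electron count is 6 − 2 = 4. Iodide is a weak-field ligand for a first-row metal, so the complex is high-spin. The t₂g³e_g¹ (high-spin) configuration has an unevenly filled e_g set; the Jahn–Teller theorem predicts a tetragonal distortion (typically axial elongation) to lift the degeneracy.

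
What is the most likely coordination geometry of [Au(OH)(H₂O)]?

Summing ligand charges against the 0 overall charge gives an oxidation state of +1 for gold.
Au sits in group 11, so the d-electron count is 11 − 1 = 10.
With 2 monodentate ligands the coordination number is 2.
A d¹⁰ ion with only two ligands adopts a linear arrangement (sp hybridisation; no CFSE preference).

linear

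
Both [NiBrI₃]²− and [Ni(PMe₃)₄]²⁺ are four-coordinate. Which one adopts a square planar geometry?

For [NiBrI₃]²−: Ligand charges: each bromide is −1; each iodide is −1. With an overall charge of −2 the nickel centre must be in the +2 oxidation state. Nickel is a group-10 element; Ni(II) is therefore d⁸. Bromide and iodide are weak-field ligands. With weak-field ligands the CFSE gain from square planar is small, so a 3d d⁸ ion takes the sterically preferred tetrahedral geometry. → tetrahedral.
For [Ni(PMe₃)₄]²⁺: Trimethylphosphine is neutral; balancing the +2 overall charge requires Ni(II). Ni sits in group 10, so the d-electron count is 10 − 2 = 8. Trimethylphosphine is a strong-field ligand (high in the spectrochemical series). A 3d d⁸ ion with strong-field ligands gains enough CFSE to favour square planar over tetrahedral. → square planar.

[Ni(PMe₃)₄]²⁺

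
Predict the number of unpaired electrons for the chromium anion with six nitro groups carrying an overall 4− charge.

2 unpaired electrons

Each nitro (N-bound nitrite) is −1; balancing the −4 overall charge requires Cr(II).
Group 6 minus oxidation state 2 gives a d⁴ configuration.
The spin state decides the count: Nitro (N-bound nitrite) is a strong-field ligand (high in the spectrochemical series) for a first-row metal, so the complex is low-spin.
An octahedral low-spin d⁴ ion is t₂g⁴e_g⁰, giving 2 unpaired electrons.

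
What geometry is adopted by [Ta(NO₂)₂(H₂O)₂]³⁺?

Each nitro (N-bound nitrite) is −1; water is neutral; balancing the +3 overall charge requires Ta(V).
Ta sits in group 5, so the d-electron count is 5 − 5 = 0.
With 4 monodentate ligands the coordination number is 4.
A d⁰ ion has no crystal-field stabilisation preference between square planar and tetrahedral, so four ligands adopt the sterically favoured tetrahedral geometry.

tetrahedral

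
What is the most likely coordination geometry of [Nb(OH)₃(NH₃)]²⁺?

tetrahedral

Summing ligand charges against the +2 overall charge gives an oxidation state of +5 for niobium.
Niobium is a group-5 element; Nb(V) is therefore d⁰.
Coordination number: 4.
A d⁰ ion has no crystal-field stabilisation preference between square planar and tetrahedral, so four ligands adopt the sterically favoured tetrahedral geometry.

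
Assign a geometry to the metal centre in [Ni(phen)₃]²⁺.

octahedral

Ligand charges: 1,10-phenanthroline is neutral. With an overall charge of +2 the nickel centre must be in the +2 oxidation state.
Ni sits in group 10, so the d-electron count is 10 − 2 = 8.
Counting donor atoms: 3×1,10-phenanthroline (bidentate) → 6 donors. Coordination number = 6.
Six donors around a single metal centre give an octahedral coordination sphere.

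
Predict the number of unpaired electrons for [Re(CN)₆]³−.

2 unpaired electrons

Each cyanide is −1; balancing the −3 overall charge requires Re(III).
Rhenium is a group-7 element; Re(III) is therefore d⁴.
The spin state decides the count: a 5d ion has a large Δₒ and is invariably low-spin.
An octahedral low-spin d⁴ ion is t₂g⁴e_g⁰, giving 2 unpaired electrons.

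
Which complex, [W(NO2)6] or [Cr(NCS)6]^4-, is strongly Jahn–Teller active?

[W(NO2)6]: Summing ligand charges against the 0 overall charge gives an oxidation state of +6 for tungsten. W sits in group 6, so the d-electron count is 6 − 6 = 0. The d⁰ configuration leaves the e_g set evenly filled (or empty) — no strong Jahn–Teller driving force.
[Cr(NCS)6]^4-: Summing ligand charges against the −4 overall charge gives an oxidation state of +2 for chromium. Group 6 minus oxidation state 2 gives a d⁴ configuration. Isothiocyanate is a weak-field ligand for a first-row metal, so the complex is high-spin. The t₂g³e_g¹ (high-spin) configuration has an unevenly filled e_g set; the Jahn–Teller theorem predicts a tetragonal distortion (typically axial elongation) to lift the degeneracy.

[Cr(NCS)6]^4-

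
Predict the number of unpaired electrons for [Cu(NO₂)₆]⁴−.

1

Summing ligand charges against the −4 overall charge gives an oxidation state of +2 for copper.
Group 11 minus oxidation state 2 gives a d⁹ configuration.
In an octahedral field the d⁹ configuration is t₂g⁶e_g³ (only one arrangement possible), giving 1 unpaired electron.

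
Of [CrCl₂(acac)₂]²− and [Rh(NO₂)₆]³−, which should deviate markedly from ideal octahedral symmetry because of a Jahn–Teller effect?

[CrCl₂(acac)₂]²−: Ligand charges: each chloride is −1; each acetylacetonate is −1. With an overall charge of −2 the chromium centre must be in the +2 oxidation state. Cr sits in group 6, so the d-electron count is 6 − 2 = 4. Acetylacetonate and chloride are weak-field ligands for a first-row metal, so the complex is high-spin. The t₂g³e_g¹ (high-spin) configuration has an unevenly filled e_g set; the Jahn–Teller theorem predicts a tetragonal distortion (typically axial elongation) to lift the degeneracy.
[Rh(NO₂)₆]³−: Ligand charges: each nitro (N-bound nitrite) is −1. With an overall charge of −3 the rhodium centre must be in the +3 oxidation state. Group 9 minus oxidation state 3 gives a d⁶ configuration. A 4d ion has a large Δₒ and is invariably low-spin. The d⁶ configuration leaves the e_g set evenly filled (or empty) — no strong Jahn–Teller driving force.

[CrCl₂(acac)₂]²−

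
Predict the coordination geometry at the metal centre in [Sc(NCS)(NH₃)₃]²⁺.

Each isothiocyanate is −1; ammonia is neutral; balancing the +2 overall charge requires Sc(III).
Scandium is a group-3 element; Sc(III) is therefore d⁰.
Coordination number: 4.
A d⁰ ion has no crystal-field stabilisation preference between square planar and tetrahedral, so four ligands adopt the sterically favoured tetrahedral geometry.

tetrahedral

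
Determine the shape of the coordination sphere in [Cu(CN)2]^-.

Summing ligand charges against the −1 overall charge gives an oxidation state of +1 for copper.
Cu sits in group 11, so the d-electron count is 11 − 1 = 10.
With 2 monodentate ligands the coordination number is 2.
A d¹⁰ ion with only two ligands adopts a linear arrangement (sp hybridisation; no CFSE preference).

linear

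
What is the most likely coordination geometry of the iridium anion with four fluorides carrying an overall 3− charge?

Ligand charges: each fluoride is −1. With an overall charge of −3 the iridium centre must be in the +1 oxidation state.
Ir sits in group 9, so the d-electron count is 9 − 1 = 8.
With 4 monodentate ligands the coordination number is 4.
A 5d d⁸ ion has a large crystal-field splitting; square planar leaves the high-energy d_{x²−y²} orbital empty and maximises CFSE.

square planar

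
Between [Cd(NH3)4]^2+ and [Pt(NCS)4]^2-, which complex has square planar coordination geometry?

For [Cd(NH3)4]^2+: Summing ligand charges against the +2 overall charge gives an oxidation state of +2 for cadmium. Cd sits in group 12, so the d-electron count is 12 − 2 = 10. A d¹⁰ ion has no crystal-field stabilisation preference between square planar and tetrahedral, so four ligands adopt the sterically favoured tetrahedral geometry. → tetrahedral.
For [Pt(NCS)4]^2-: Each isothiocyanate is −1; balancing the −2 overall charge requires Pt(II). Pt sits in group 10, so the d-electron count is 10 − 2 = 8. A 5d d⁸ ion has a large crystal-field splitting; square planar leaves the high-energy d_{x²−y²} orbital empty and maximises CFSE. → square planar.

[Pt(NCS)4]^2-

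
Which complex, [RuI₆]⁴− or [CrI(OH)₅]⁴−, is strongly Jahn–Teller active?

[CrI(OH)₅]⁴−

[RuI₆]⁴−: Each iodide is −1; balancing the −4 overall charge requires Ru(II). Group 8 minus oxidation state 2 gives a d⁶ configuration. A 4d ion has a large Δₒ and is invariably low-spin. The d⁶ configuration leaves the e_g set evenly filled (or empty) — no strong Jahn–Teller driving force.
[CrI(OH)₅]⁴−: Each iodide is −1; each hydroxide is −1; balancing the −4 overall charge requires Cr(II). Chromium is a group-6 element; Cr(II) is therefore d⁴. Hydroxide and iodide are weak-field ligands for a first-row metal, so the complex is high-spin. The t₂g³e_g¹ (high-spin) configuration has an unevenly filled e_g set; the Jahn–Teller theorem predicts a tetragonal distortion (typically axial elongation) to lift the degeneracy.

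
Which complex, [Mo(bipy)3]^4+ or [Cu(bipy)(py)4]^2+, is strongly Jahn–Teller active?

[Mo(bipy)3]^4+: Ligand charges: 2,2′-bipyridine is neutral. With an overall charge of +4 the molybdenum centre must be in the +4 oxidation state. Group 6 minus oxidation state 4 gives a d² configuration. The d² configuration leaves the e_g set evenly filled (or empty) — no strong Jahn–Teller driving force.
[Cu(bipy)(py)4]^2+: Summing ligand charges against the +2 overall charge gives an oxidation state of +2 for copper. Cu sits in group 11, so the d-electron count is 11 − 2 = 9. The t₂g⁶e_g³ configuration has an unevenly filled e_g set; the Jahn–Teller theorem predicts a tetragonal distortion (typically axial elongation) to lift the degeneracy.

[Cu(bipy)(py)4]^2+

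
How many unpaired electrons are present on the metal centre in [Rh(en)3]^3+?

0 unpaired electrons

Ligand charges: ethylenediamine is neutral. With an overall charge of +3 the rhodium centre must be in the +3 oxidation state.
Rhodium is a group-9 element; Rh(III) is therefore d⁶.
Counting donor atoms: 3×ethylenediamine (bidentate) → 6 donors. Coordination number = 6.
The spin state decides the count: a 4d ion has a large Δₒ and is invariably low-spin.
An octahedral low-spin d⁶ ion is t₂g⁶e_g⁰, giving 0 unpaired electrons.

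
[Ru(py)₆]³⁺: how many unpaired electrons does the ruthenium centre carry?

Summing ligand charges against the +3 overall charge gives an oxidation state of +3 for ruthenium.
Ru sits in group 8, so the d-electron count is 8 − 3 = 5.
The spin state decides the count: a 4d ion has a large Δₒ and is invariably low-spin.
An octahedral low-spin d⁵ ion is t₂g⁵e_g⁰, giving 1 unpaired electron.

1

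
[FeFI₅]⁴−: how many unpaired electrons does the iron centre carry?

4

Ligand charges: each fluoride is −1; each iodide is −1. With an overall charge of −4 the iron centre must be in the +2 oxidation state.
Iron is a group-8 element; Fe(II) is therefore d⁶.
The spin state decides the count: Fluoride and iodide are weak-field ligands for a first-row metal, so the complex is high-spin.
An octahedral high-spin d⁶ ion is t₂g⁴e_g², giving 4 unpaired electrons.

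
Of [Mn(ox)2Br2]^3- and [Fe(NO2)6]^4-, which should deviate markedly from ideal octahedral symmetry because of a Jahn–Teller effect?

[Mn(ox)2Br2]^3-

[Mn(ox)2Br2]^3-: Each oxalate is −2; each bromide is −1; balancing the −3 overall charge requires Mn(III). Manganese is a group-7 element; Mn(III) is therefore d⁴. Bromide and oxalate are weak-field ligands for a first-row metal, so the complex is high-spin. The t₂g³e_g¹ (high-spin) configuration has an unevenly filled e_g set; the Jahn–Teller theorem predicts a tetragonal distortion (typically axial elongation) to lift the degeneracy.
[Fe(NO2)6]^4-: Each nitro (N-bound nitrite) is −1; balancing the −4 overall charge requires Fe(II). Fe sits in group 8, so the d-electron count is 8 − 2 = 6. Nitro (N-bound nitrite) is a strong-field ligand (high in the spectrochemical series) for a first-row metal, so the complex is low-spin. The d⁶ configuration leaves the e_g set evenly filled (or empty) — no strong Jahn–Teller driving force.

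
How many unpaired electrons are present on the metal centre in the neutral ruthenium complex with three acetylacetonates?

Each acetylacetonate is −1; balancing the 0 overall charge requires Ru(III).
Ruthenium is a group-8 element; Ru(III) is therefore d⁵.
Counting donor atoms: 3×acetylacetonate (bidentate) → 6 donors. Coordination number = 6.
The spin state decides the count: a 4d ion has a large Δₒ and is invariably low-spin.
An octahedral low-spin d⁵ ion is t₂g⁵e_g⁰, giving 1 unpaired electron.

1 unpaired electron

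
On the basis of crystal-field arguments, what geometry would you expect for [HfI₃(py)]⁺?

Each iodide is −1; pyridine is neutral; balancing the +1 overall charge requires Hf(IV).
Group 4 minus oxidation state 4 gives a d⁰ configuration.
Coordination number: 4.
A d⁰ ion has no crystal-field stabilisation preference between square planar and tetrahedral, so four ligands adopt the sterically favoured tetrahedral geometry.

tetrahedral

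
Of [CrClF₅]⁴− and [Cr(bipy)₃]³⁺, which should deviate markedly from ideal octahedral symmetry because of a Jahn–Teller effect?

[CrClF₅]⁴−: Ligand charges: each chloride is −1; each fluoride is −1. With an overall charge of −4 the chromium centre must be in the +2 oxidation state. Group 6 minus oxidation state 2 gives a d⁴ configuration. Chloride and fluoride are weak-field ligands for a first-row metal, so the complex is high-spin. The t₂g³e_g¹ (high-spin) configuration has an unevenly filled e_g set; the Jahn–Teller theorem predicts a tetragonal distortion (typically axial elongation) to lift the degeneracy.
[Cr(bipy)₃]³⁺: 2,2′-bipyridine is neutral; balancing the +3 overall charge requires Cr(III). Chromium is a group-6 element; Cr(III) is therefore d³. The d³ configuration leaves the e_g set evenly filled (or empty) — no strong Jahn–Teller driving force.

[CrClF₅]⁴−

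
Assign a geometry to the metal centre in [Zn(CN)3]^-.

trigonal planar

Each cyanide is −1; balancing the −1 overall charge requires Zn(II).
Group 12 minus oxidation state 2 gives a d¹⁰ configuration.
With 3 monodentate ligands the coordination number is 3.
Three ligands around a d¹⁰ centre minimise repulsion in a trigonal-planar arrangement.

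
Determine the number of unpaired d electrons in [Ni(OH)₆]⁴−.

Each hydroxide is −1; balancing the −4 overall charge requires Ni(II).
Ni sits in group 10, so the d-electron count is 10 − 2 = 8.
In an octahedral field the d⁸ configuration is t₂g⁶e_g² (only one arrangement possible), giving 2 unpaired electrons.

2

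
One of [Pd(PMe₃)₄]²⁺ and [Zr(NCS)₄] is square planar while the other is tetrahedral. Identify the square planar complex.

For [Pd(PMe₃)₄]²⁺: Ligand charges: trimethylphosphine is neutral. With an overall charge of +2 the palladium centre must be in the +2 oxidation state. Palladium is a group-10 element; Pd(II) is therefore d⁸. A 4d d⁸ ion has a large crystal-field splitting; square planar leaves the high-energy d_{x²−y²} orbital empty and maximises CFSE. → square planar.
For [Zr(NCS)₄]: Summing ligand charges against the 0 overall charge gives an oxidation state of +4 for zirconium. Zirconium is a group-4 element; Zr(IV) is therefore d⁰. A d⁰ ion has no crystal-field stabilisation preference between square planar and tetrahedral, so four ligands adopt the sterically favoured tetrahedral geometry. → tetrahedral.

[Pd(PMe₃)₄]²⁺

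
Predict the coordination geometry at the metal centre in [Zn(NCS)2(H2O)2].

Each isothiocyanate is −1; water is neutral; balancing the 0 overall charge requires Zn(II).
Group 12 minus oxidation state 2 gives a d¹⁰ configuration.
With 4 monodentate ligands the coordination number is 4.
A d¹⁰ ion has no crystal-field stabilisation preference between square planar and tetrahedral, so four ligands adopt the sterically favoured tetrahedral geometry.

tetrahedral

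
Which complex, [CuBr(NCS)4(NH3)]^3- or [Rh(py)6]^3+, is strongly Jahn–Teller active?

[CuBr(NCS)4(NH3)]^3-: Ligand charges: each bromide is −1; each isothiocyanate is −1; ammonia is neutral. With an overall charge of −3 the copper centre must be in the +2 oxidation state. Cu sits in group 11, so the d-electron count is 11 − 2 = 9. The t₂g⁶e_g³ configuration has an unevenly filled e_g set; the Jahn–Teller theorem predicts a tetragonal distortion (typically axial elongation) to lift the degeneracy.
[Rh(py)6]^3+: Summing ligand charges against the +3 overall charge gives an oxidation state of +3 for rhodium. Group 9 minus oxidation state 3 gives a d⁶ configuration. A 4d ion has a large Δₒ and is invariably low-spin. The d⁶ configuration leaves the e_g set evenly filled (or empty) — no strong Jahn–Teller driving force.

[CuBr(NCS)4(NH3)]^3-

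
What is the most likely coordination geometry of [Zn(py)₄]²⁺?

Summing ligand charges against the +2 overall charge gives an oxidation state of +2 for zinc.
Zinc is a group-12 element; Zn(II) is therefore d¹⁰.
Coordination number: 4.
A d¹⁰ ion has no crystal-field stabilisation preference between square planar and tetrahedral, so four ligands adopt the sterically favoured tetrahedral geometry.

tetrahedral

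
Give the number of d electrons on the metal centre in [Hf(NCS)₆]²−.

d0

Each isothiocyanate is −1; balancing the −2 overall charge requires Hf(IV).
Group 4 minus oxidation state 4 gives a d⁰ configuration.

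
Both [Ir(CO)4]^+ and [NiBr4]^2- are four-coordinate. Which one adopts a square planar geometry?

[Ir(CO)4]^+

For [Ir(CO)4]^+: Ligand charges: carbonyl is neutral. With an overall charge of +1 the iridium centre must be in the +1 oxidation state. Iridium is a group-9 element; Ir(I) is therefore d⁸. A 5d d⁸ ion has a large crystal-field splitting; square planar leaves the high-energy d_{x²−y²} orbital empty and maximises CFSE. → square planar.
For [NiBr4]^2-: Ligand charges: each bromide is −1. With an overall charge of −2 the nickel centre must be in the +2 oxidation state. Ni sits in group 10, so the d-electron count is 10 − 2 = 8. Bromide is a weak-field ligand. With weak-field ligands the CFSE gain from square planar is small, so a 3d d⁸ ion takes the sterically preferred tetrahedral geometry. → tetrahedral.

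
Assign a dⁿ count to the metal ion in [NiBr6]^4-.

d⁸

Ligand charges: each bromide is −1. With an overall charge of −4 the nickel centre must be in the +2 oxidation state.
Group 10 minus oxidation state 2 gives a d⁸ configuration.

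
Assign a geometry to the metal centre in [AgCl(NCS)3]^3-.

tetrahedral

Summing ligand charges against the −3 overall charge gives an oxidation state of +1 for silver.
Ag sits in group 11, so the d-electron count is 11 − 1 = 10.
With 4 monodentate ligands the coordination number is 4.
A d¹⁰ ion has no crystal-field stabilisation preference between square planar and tetrahedral, so four ligands adopt the sterically favoured tetrahedral geometry.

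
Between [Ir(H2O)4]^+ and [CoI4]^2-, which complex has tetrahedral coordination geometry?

[CoI4]^2-

For [Ir(H2O)4]^+: Summing ligand charges against the +1 overall charge gives an oxidation state of +1 for iridium. Group 9 minus oxidation state 1 gives a d⁸ configuration. A 5d d⁸ ion has a large crystal-field splitting; square planar leaves the high-energy d_{x²−y²} orbital empty and maximises CFSE. → square planar.
For [CoI4]^2-: Each iodide is −1; balancing the −2 overall charge requires Co(II). Cobalt is a group-9 element; Co(II) is therefore d⁷. For a high-spin 3d d⁷ ion with weak-field ligands the small Δₜ gives little square-planar CFSE advantage, so four ligands adopt the sterically favoured tetrahedral geometry. → tetrahedral.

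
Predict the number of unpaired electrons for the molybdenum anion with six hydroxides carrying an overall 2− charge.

Each hydroxide is −1; balancing the −2 overall charge requires Mo(IV).
Group 6 minus oxidation state 4 gives a d² configuration.
In an octahedral field the d² configuration is t₂g²e_g⁰ (only one arrangement possible), giving 2 unpaired electrons.

2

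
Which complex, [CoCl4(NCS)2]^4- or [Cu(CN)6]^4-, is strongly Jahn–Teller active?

[Cu(CN)6]^4-

[CoCl4(NCS)2]^4-: Each chloride is −1; each isothiocyanate is −1; balancing the −4 overall charge requires Co(II). Group 9 minus oxidation state 2 gives a d⁷ configuration. Chloride and isothiocyanate are weak-field ligands for a first-row metal, so the complex is high-spin. The d⁷ configuration leaves the e_g set evenly filled (or empty) — no strong Jahn–Teller driving force.
[Cu(CN)6]^4-: Summing ligand charges against the −4 overall charge gives an oxidation state of +2 for copper. Group 11 minus oxidation state 2 gives a d⁹ configuration. The t₂g⁶e_g³ configuration has an unevenly filled e_g set; the Jahn–Teller theorem predicts a tetragonal distortion (typically axial elongation) to lift the degeneracy.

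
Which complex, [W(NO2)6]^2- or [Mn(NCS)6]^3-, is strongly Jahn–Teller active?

[W(NO2)6]^2-: Summing ligand charges against the −2 overall charge gives an oxidation state of +4 for tungsten. Group 6 minus oxidation state 4 gives a d² configuration. The d² configuration leaves the e_g set evenly filled (or empty) — no strong Jahn–Teller driving force.
[Mn(NCS)6]^3-: Each isothiocyanate is −1; balancing the −3 overall charge requires Mn(III). Group 7 minus oxidation state 3 gives a d⁴ configuration. Isothiocyanate is a weak-field ligand for a first-row metal, so the complex is high-spin. The t₂g³e_g¹ (high-spin) configuration has an unevenly filled e_g set; the Jahn–Teller theorem predicts a tetragonal distortion (typically axial elongation) to lift the degeneracy.

[Mn(NCS)6]^3-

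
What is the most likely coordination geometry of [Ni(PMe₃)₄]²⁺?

Summing ligand charges against the +2 overall charge gives an oxidation state of +2 for nickel.
Nickel is a group-10 element; Ni(II) is therefore d⁸.
Coordination number: 4.
Trimethylphosphine is a strong-field ligand (high in the spectrochemical series).
A 3d d⁸ ion with strong-field ligands gains enough CFSE to favour square planar over tetrahedral.

square planar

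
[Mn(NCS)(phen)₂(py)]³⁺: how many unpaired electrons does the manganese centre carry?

Ligand charges: each isothiocyanate is −1; 1,10-phenanthroline is neutral; pyridine is neutral. With an overall charge of +3 the manganese centre must be in the +4 oxidation state.
Group 7 minus oxidation state 4 gives a d³ configuration.
Counting donor atoms: 1×isothiocyanate (monodentate) → 1 donor; 2×1,10-phenanthroline (bidentate) → 4 donors; 1×pyridine (monodentate) → 1 donor. Coordination number = 6.
In an octahedral field the d³ configuration is t₂g³e_g⁰ (only one arrangement possible), giving 3 unpaired electrons.

3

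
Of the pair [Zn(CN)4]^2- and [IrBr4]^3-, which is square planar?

For [Zn(CN)4]^2-: Summing ligand charges against the −2 overall charge gives an oxidation state of +2 for zinc. Group 12 minus oxidation state 2 gives a d¹⁰ configuration. A d¹⁰ ion has no crystal-field stabilisation preference between square planar and tetrahedral, so four ligands adopt the sterically favoured tetrahedral geometry. → tetrahedral.
For [IrBr4]^3-: Each bromide is −1; balancing the −3 overall charge requires Ir(I). Iridium is a group-9 element; Ir(I) is therefore d⁸. A 5d d⁸ ion has a large crystal-field splitting; square planar leaves the high-energy d_{x²−y²} orbital empty and maximises CFSE. → square planar.

[IrBr4]^3-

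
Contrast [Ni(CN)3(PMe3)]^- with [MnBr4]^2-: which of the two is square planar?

[Ni(CN)3(PMe3)]^-

For [Ni(CN)3(PMe3)]^-: Each cyanide is −1; trimethylphosphine is neutral; balancing the −1 overall charge requires Ni(II). Ni sits in group 10, so the d-electron count is 10 − 2 = 8. Cyanide and trimethylphosphine are strong-field ligands (high in the spectrochemical series). A 3d d⁸ ion with strong-field ligands gains enough CFSE to favour square planar over tetrahedral. → square planar.
For [MnBr4]^2-: Summing ligand charges against the −2 overall charge gives an oxidation state of +2 for manganese. Manganese is a group-7 element; Mn(II) is therefore d⁵. A high-spin d⁵ ion has zero CFSE in either geometry, so four ligands adopt the sterically favoured tetrahedral geometry. → tetrahedral.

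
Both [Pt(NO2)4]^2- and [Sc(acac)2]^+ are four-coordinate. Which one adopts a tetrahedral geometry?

For [Pt(NO2)4]^2-: Each nitro (N-bound nitrite) is −1; balancing the −2 overall charge requires Pt(II). Group 10 minus oxidation state 2 gives a d⁸ configuration. A 5d d⁸ ion has a large crystal-field splitting; square planar leaves the high-energy d_{x²−y²} orbital empty and maximises CFSE. → square planar.
For [Sc(acac)2]^+: Summing ligand charges against the +1 overall charge gives an oxidation state of +3 for scandium. Scandium is a group-3 element; Sc(III) is therefore d⁰. A d⁰ ion has no crystal-field stabilisation preference between square planar and tetrahedral, so four ligands adopt the sterically favoured tetrahedral geometry. → tetrahedral.

[Sc(acac)2]^+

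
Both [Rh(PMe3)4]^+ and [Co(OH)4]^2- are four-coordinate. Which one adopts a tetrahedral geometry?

For [Rh(PMe3)4]^+: Trimethylphosphine is neutral; balancing the +1 overall charge requires Rh(I). Rhodium is a group-9 element; Rh(I) is therefore d⁸. A 4d d⁸ ion has a large crystal-field splitting; square planar leaves the high-energy d_{x²−y²} orbital empty and maximises CFSE. → square planar.
For [Co(OH)4]^2-: Each hydroxide is −1; balancing the −2 overall charge requires Co(II). Cobalt is a group-9 element; Co(II) is therefore d⁷. For a high-spin 3d d⁷ ion with weak-field ligands the small Δₜ gives little square-planar CFSE advantage, so four ligands adopt the sterically favoured tetrahedral geometry. → tetrahedral.

[Co(OH)4]^2-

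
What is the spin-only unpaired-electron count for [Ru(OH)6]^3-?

Ligand charges: each hydroxide is −1. With an overall charge of −3 the ruthenium centre must be in the +3 oxidation state.
Group 8 minus oxidation state 3 gives a d⁵ configuration.
The spin state decides the count: a 4d ion has a large Δₒ and is invariably low-spin.
An octahedral low-spin d⁵ ion is t₂g⁵e_g⁰, giving 1 unpaired electron.

1 unpaired electron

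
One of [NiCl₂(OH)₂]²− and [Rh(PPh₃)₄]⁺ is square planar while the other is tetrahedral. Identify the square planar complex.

[Rh(PPh₃)₄]⁺

For [NiCl₂(OH)₂]²−: Ligand charges: each chloride is −1; each hydroxide is −1. With an overall charge of −2 the nickel centre must be in the +2 oxidation state. Nickel is a group-10 element; Ni(II) is therefore d⁸. Chloride and hydroxide are weak-field ligands. With weak-field ligands the CFSE gain from square planar is small, so a 3d d⁸ ion takes the sterically preferred tetrahedral geometry. → tetrahedral.
For [Rh(PPh₃)₄]⁺: Triphenylphosphine is neutral; balancing the +1 overall charge requires Rh(I). Rhodium is a group-9 element; Rh(I) is therefore d⁸. A 4d d⁸ ion has a large crystal-field splitting; square planar leaves the high-energy d_{x²−y²} orbital empty and maximises CFSE. → square planar.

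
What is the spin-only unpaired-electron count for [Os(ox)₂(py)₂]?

2 unpaired electrons

Each oxalate is −2; pyridine is neutral; balancing the 0 overall charge requires Os(IV).
Os sits in group 8, so the d-electron count is 8 − 4 = 4.
Counting donor atoms: 2×oxalate (bidentate) → 4 donors; 2×pyridine (monodentate) → 2 donors. Coordination number = 6.
The spin state decides the count: a 5d ion has a large Δₒ and is invariably low-spin.
An octahedral low-spin d⁴ ion is t₂g⁴e_g⁰, giving 2 unpaired electrons.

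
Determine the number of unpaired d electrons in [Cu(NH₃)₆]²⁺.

Summing ligand charges against the +2 overall charge gives an oxidation state of +2 for copper.
Copper is a group-11 element; Cu(II) is therefore d⁹.
In an octahedral field the d⁹ configuration is t₂g⁶e_g³ (only one arrangement possible), giving 1 unpaired electron.

1 unpaired electron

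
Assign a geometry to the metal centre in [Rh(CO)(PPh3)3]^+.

square planar

Carbonyl is neutral; triphenylphosphine is neutral; balancing the +1 overall charge requires Rh(I).
Group 9 minus oxidation state 1 gives a d⁸ configuration.
With 4 monodentate ligands the coordination number is 4.
A 4d d⁸ ion has a large crystal-field splitting; square planar leaves the high-energy d_{x²−y²} orbital empty and maximises CFSE.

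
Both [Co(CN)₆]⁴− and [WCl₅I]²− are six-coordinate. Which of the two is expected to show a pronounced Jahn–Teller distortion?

[Co(CN)₆]⁴−: Each cyanide is −1; balancing the −4 overall charge requires Co(II). Cobalt is a group-9 element; Co(II) is therefore d⁷. Cyanide is a strong-field ligand (high in the spectrochemical series) for a first-row metal, so the complex is low-spin. The t₂g⁶e_g¹ (low-spin) configuration has an unevenly filled e_g set; the Jahn–Teller theorem predicts a tetragonal distortion (typically axial elongation) to lift the degeneracy.
[WCl₅I]²−: Each chloride is −1; each iodide is −1; balancing the −2 overall charge requires W(IV). Tungsten is a group-6 element; W(IV) is therefore d². The d² configuration leaves the e_g set evenly filled (or empty) — no strong Jahn–Teller driving force.

[Co(CN)₆]⁴−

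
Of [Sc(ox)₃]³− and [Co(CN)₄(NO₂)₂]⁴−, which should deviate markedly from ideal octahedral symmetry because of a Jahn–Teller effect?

[Sc(ox)₃]³−: Summing ligand charges against the −3 overall charge gives an oxidation state of +3 for scandium. Group 3 minus oxidation state 3 gives a d⁰ configuration. The d⁰ configuration leaves the e_g set evenly filled (or empty) — no strong Jahn–Teller driving force.
[Co(CN)₄(NO₂)₂]⁴−: Ligand charges: each cyanide is −1; each nitro (N-bound nitrite) is −1. With an overall charge of −4 the cobalt centre must be in the +2 oxidation state. Cobalt is a group-9 element; Co(II) is therefore d⁷. Cyanide and nitro (N-bound nitrite) are strong-field ligands (high in the spectrochemical series) for a first-row metal, so the complex is low-spin. The t₂g⁶e_g¹ (low-spin) configuration has an unevenly filled e_g set; the Jahn–Teller theorem predicts a tetragonal distortion (typically axial elongation) to lift the degeneracy.

[Co(CN)₄(NO₂)₂]⁴−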